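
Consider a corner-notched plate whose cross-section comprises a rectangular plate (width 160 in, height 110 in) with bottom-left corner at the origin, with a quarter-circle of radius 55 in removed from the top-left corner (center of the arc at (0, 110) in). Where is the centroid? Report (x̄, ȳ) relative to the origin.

x̄ = 88.84 in, ȳ = 50.06 in

plate: A = 160 × 110 = 17600.00, centroid at (80.00, 55.00).
removed quarter-circle: A = −¼π·55² = -2375.83, centroid at (23.34, 86.66).
ΣA = 15224.17 in²
ΣAx̄ = (17600.00)(80.00) + (-2375.83)(23.34) = 1352541.67 in³
ΣAȳ = (17600.00)(55.00) + (-2375.83)(86.66) = 762117.09 in³
x̄ = 1352541.67 / 15224.17 = 88.84 in
ȳ = 762117.09 / 15224.17 = 50.06 in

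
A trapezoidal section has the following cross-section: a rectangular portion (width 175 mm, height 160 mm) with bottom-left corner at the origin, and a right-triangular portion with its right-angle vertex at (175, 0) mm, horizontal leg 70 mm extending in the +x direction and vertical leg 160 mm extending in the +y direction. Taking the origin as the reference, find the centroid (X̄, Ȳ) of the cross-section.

rectangular portion: A = 175 × 160 = 28000.00, centroid at (87.50, 80.00).
triangular portion: A = ½·70·160 = 5600.00, centroid at (198.33, 53.33).
ΣA = 33600.00 mm²
ΣAX̄ = (28000.00)(87.50) + (5600.00)(198.33) = 3560666.67 mm³
ΣAȲ = (28000.00)(80.00) + (5600.00)(53.33) = 2538666.67 mm³
X̄ = 3560666.67 / 33600.00 = 105.97 mm
Ȳ = 2538666.67 / 33600.00 = 75.56 mm

X̄ = 105.97 mm, Ȳ = 75.56 mm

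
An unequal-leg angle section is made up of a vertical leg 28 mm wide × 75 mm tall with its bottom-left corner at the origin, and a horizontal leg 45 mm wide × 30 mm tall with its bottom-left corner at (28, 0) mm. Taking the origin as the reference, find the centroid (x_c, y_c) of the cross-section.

vertical leg: A = 28 × 75 = 2100.00, centroid at (14.00, 37.50).
horizontal leg: A = 45 × 30 = 1350.00, centroid at (50.50, 15.00).
ΣA = 3450.00 mm²
ΣAx_c = (2100.00)(14.00) + (1350.00)(50.50) = 97575.00 mm³
ΣAy_c = (2100.00)(37.50) + (1350.00)(15.00) = 99000.00 mm³
x_c = 97575.00 / 3450.00 = 28.28 mm
y_c = 99000.00 / 3450.00 = 28.70 mm

x_c = 28.28 mm, y_c = 28.70 mm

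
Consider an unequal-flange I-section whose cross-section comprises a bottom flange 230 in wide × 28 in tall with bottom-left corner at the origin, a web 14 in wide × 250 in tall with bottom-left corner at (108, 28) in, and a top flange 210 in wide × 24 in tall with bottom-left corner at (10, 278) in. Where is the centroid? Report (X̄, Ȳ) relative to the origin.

X̄ = 115.00 in, Ȳ = 139.34 in

bottom flange: A = 230 × 28 = 6440.00, centroid at (115.00, 14.00).
web: A = 14 × 250 = 3500.00, centroid at (115.00, 153.00).
top flange: A = 210 × 24 = 5040.00, centroid at (115.00, 290.00).
ΣA = 14980.00 in²
ΣAX̄ = (6440.00)(115.00) + (3500.00)(115.00) + (5040.00)(115.00) = 1722700.00 in³
ΣAȲ = (6440.00)(14.00) + (3500.00)(153.00) + (5040.00)(290.00) = 2087260.00 in³
X̄ = 1722700.00 / 14980.00 = 115.00 in
Ȳ = 2087260.00 / 14980.00 = 139.34 in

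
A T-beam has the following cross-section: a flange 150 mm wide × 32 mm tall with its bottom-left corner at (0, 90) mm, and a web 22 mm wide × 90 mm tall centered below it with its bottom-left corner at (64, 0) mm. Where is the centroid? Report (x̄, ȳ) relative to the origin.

web: A = 22 × 90 = 1980.00, centroid at (75.00, 45.00).
flange: A = 150 × 32 = 4800.00, centroid at (75.00, 106.00).
ΣA = 6780.00 mm², ΣAx̄ = 508500.00 mm³, ΣAȳ = 597900.00 mm³.
x̄ = 508500.00/6780.00 = 75.00 mm; ȳ = 597900.00/6780.00 = 88.19 mm.

x̄ = 75.00 mm, ȳ = 88.19 mm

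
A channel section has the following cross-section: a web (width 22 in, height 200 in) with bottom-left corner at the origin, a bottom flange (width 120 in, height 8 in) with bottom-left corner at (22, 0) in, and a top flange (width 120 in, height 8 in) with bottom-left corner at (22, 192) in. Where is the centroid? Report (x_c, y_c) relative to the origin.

x_c = 32.57 in, y_c = 100.00 in

web: A = 22 × 200 = 4400.00, centroid at (11.00, 100.00).
bottom flange: A = 120 × 8 = 960.00, centroid at (82.00, 4.00).
top flange: A = 120 × 8 = 960.00, centroid at (82.00, 196.00).
ΣA = 6320.00 in²
ΣAx_c = (4400.00)(11.00) + (960.00)(82.00) + (960.00)(82.00) = 205840.00 in³
ΣAy_c = (4400.00)(100.00) + (960.00)(4.00) + (960.00)(196.00) = 632000.00 in³
x_c = 205840.00 / 6320.00 = 32.57 in
y_c = 632000.00 / 6320.00 = 100.00 in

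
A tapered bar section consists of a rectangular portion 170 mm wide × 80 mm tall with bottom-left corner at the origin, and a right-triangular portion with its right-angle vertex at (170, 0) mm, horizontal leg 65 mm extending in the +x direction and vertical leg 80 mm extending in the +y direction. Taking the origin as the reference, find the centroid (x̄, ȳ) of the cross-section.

Part | A | x̄ᵢ | ȳᵢ | A·x̄ᵢ | A·ȳᵢ
rectangular portion | 13600.00 | 85.00 | 40.00 | 1156000.00 | 544000.00
triangular portion | 2600.00 | 191.67 | 26.67 | 498333.33 | 69333.33
Σ | 16200.00 |  |  | 1654333.33 | 613333.33
x̄ = 1654333.33 / 16200.00 = 102.12 mm
ȳ = 613333.33 / 16200.00 = 37.86 mm

x̄ = 102.12 mm, ȳ = 37.86 mm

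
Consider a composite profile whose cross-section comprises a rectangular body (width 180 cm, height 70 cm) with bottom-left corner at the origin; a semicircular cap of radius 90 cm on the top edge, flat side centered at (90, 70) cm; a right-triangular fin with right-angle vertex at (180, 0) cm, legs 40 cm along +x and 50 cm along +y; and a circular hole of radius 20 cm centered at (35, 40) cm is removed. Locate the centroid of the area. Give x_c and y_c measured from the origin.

Part | A | x̄ᵢ | ȳᵢ | A·x̄ᵢ | A·ȳᵢ
rectangular body | 12600.00 | 90.00 | 35.00 | 1134000.00 | 441000.00
semicircular top | 12723.45 | 90.00 | 108.20 | 1145110.52 | 1376641.52
triangular fin | 1000.00 | 193.33 | 16.67 | 193333.33 | 16666.67
hole | -1256.64 | 35.00 | 40.00 | -43982.30 | -50265.48
Σ | 25066.81 |  |  | 2428461.56 | 1784042.70
x_c = 2428461.56 / 25066.81 = 96.88 cm
y_c = 1784042.70 / 25066.81 = 71.17 cm

x_c = 96.88 cm, y_c = 71.17 cm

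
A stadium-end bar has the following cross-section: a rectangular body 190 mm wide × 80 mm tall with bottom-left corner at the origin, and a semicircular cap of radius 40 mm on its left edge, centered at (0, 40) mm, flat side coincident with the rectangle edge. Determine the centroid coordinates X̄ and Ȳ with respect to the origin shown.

Part | A | x̄ᵢ | ȳᵢ | A·x̄ᵢ | A·ȳᵢ
rectangular body | 15200.00 | 95.00 | 40.00 | 1444000.00 | 608000.00
semicircular end | 2513.27 | -16.98 | 40.00 | -42666.67 | 100530.96
Σ | 17713.27 |  |  | 1401333.33 | 708530.96
X̄ = 1401333.33 / 17713.27 = 79.11 mm
Ȳ = 708530.96 / 17713.27 = 40.00 mm

X̄ = 79.11 mm, Ȳ = 40.00 mm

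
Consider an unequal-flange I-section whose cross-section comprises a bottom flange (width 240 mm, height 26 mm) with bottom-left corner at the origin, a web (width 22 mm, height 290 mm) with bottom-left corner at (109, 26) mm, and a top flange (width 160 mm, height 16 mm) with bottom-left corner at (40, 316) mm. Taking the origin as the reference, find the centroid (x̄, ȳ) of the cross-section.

x̄ = 120.00 mm, ȳ = 131.85 mm

bottom flange: A = 240 × 26 = 6240.00, centroid at (120.00, 13.00).
web: A = 22 × 290 = 6380.00, centroid at (120.00, 171.00).
top flange: A = 160 × 16 = 2560.00, centroid at (120.00, 324.00).
ΣA = 15180.00 mm², ΣAx̄ = 1821600.00 mm³, ΣAȳ = 2001540.00 mm³.
x̄ = 1821600.00/15180.00 = 120.00 mm; ȳ = 2001540.00/15180.00 = 131.85 mm.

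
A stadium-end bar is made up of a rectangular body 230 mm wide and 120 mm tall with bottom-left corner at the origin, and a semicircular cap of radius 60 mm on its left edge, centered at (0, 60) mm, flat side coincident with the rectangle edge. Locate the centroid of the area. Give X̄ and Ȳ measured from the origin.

X̄ = 91.11 mm, Ȳ = 60.00 mm

Part | A | x̄ᵢ | ȳᵢ | A·x̄ᵢ | A·ȳᵢ
rectangular body | 27600.00 | 115.00 | 60.00 | 3174000.00 | 1656000.00
semicircular end | 5654.87 | -25.46 | 60.00 | -144000.00 | 339292.01
Σ | 33254.87 |  |  | 3030000.00 | 1995292.01
X̄ = 3030000.00 / 33254.87 = 91.11 mm
Ȳ = 1995292.01 / 33254.87 = 60.00 mm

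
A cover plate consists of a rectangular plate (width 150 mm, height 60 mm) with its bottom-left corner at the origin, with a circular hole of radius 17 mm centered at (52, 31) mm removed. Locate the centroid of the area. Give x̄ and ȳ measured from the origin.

plate: A = 150 × 60 = 9000.00, centroid at (75.00, 30.00).
hole: A = −π·17² = -907.92, centroid at (52.00, 31.00).
ΣA = 8092.08 mm²
ΣAx̄ = (9000.00)(75.00) + (-907.92)(52.00) = 627788.15 mm³
ΣAȳ = (9000.00)(30.00) + (-907.92)(31.00) = 241854.47 mm³
x̄ = 627788.15 / 8092.08 = 77.58 mm
ȳ = 241854.47 / 8092.08 = 29.89 mm

x̄ = 77.58 mm, ȳ = 29.89 mm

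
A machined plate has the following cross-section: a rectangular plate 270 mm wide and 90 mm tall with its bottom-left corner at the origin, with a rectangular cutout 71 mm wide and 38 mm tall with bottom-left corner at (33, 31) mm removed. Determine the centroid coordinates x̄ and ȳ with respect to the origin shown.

x̄ = 143.31 mm, ȳ = 44.38 mm

plate: A = 270 × 90 = 24300.00, centroid at (135.00, 45.00).
hole: A = −(71 × 38) = -2698.00, centroid at (68.50, 50.00).
ΣA = 21602.00 mm², ΣAx̄ = 3095687.00 mm³, ΣAȳ = 958600.00 mm³.
x̄ = 3095687.00/21602.00 = 143.31 mm; ȳ = 958600.00/21602.00 = 44.38 mm.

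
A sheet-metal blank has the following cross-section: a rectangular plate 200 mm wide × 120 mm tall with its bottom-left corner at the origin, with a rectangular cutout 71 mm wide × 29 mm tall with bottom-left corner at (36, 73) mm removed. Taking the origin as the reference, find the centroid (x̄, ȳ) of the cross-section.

plate: A = 200 × 120 = 24000.00, centroid at (100.00, 60.00).
hole: A = −(71 × 29) = -2059.00, centroid at (71.50, 87.50).
ΣA = 21941.00 mm²
ΣAx̄ = (24000.00)(100.00) + (-2059.00)(71.50) = 2252781.50 mm³
ΣAȳ = (24000.00)(60.00) + (-2059.00)(87.50) = 1259837.50 mm³
x̄ = 2252781.50 / 21941.00 = 102.67 mm
ȳ = 1259837.50 / 21941.00 = 57.42 mm

x̄ = 102.67 mm, ȳ = 57.42 mm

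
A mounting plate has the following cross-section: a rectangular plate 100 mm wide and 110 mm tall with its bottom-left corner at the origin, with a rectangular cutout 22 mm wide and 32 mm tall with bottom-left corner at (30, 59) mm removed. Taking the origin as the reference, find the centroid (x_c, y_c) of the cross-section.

x_c = 50.62 mm, y_c = 53.63 mm

plate: A = 100 × 110 = 11000.00, centroid at (50.00, 55.00).
hole: A = −(22 × 32) = -704.00, centroid at (41.00, 75.00).
ΣA = 10296.00 mm²
ΣAx_c = (11000.00)(50.00) + (-704.00)(41.00) = 521136.00 mm³
ΣAy_c = (11000.00)(55.00) + (-704.00)(75.00) = 552200.00 mm³
x_c = 521136.00 / 10296.00 = 50.62 mm
y_c = 552200.00 / 10296.00 = 53.63 mm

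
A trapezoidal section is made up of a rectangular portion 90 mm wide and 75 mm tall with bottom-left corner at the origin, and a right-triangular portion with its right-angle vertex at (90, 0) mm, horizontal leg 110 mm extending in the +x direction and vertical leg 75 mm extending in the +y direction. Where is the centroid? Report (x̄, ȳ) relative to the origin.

x̄ = 75.98 mm, ȳ = 32.76 mm

rectangular portion: A = 90 × 75 = 6750.00, centroid at (45.00, 37.50).
triangular portion: A = ½·110·75 = 4125.00, centroid at (126.67, 25.00).
ΣA = 10875.00 mm²
ΣAx̄ = (6750.00)(45.00) + (4125.00)(126.67) = 826250.00 mm³
ΣAȳ = (6750.00)(37.50) + (4125.00)(25.00) = 356250.00 mm³
x̄ = 826250.00 / 10875.00 = 75.98 mm
ȳ = 356250.00 / 10875.00 = 32.76 mm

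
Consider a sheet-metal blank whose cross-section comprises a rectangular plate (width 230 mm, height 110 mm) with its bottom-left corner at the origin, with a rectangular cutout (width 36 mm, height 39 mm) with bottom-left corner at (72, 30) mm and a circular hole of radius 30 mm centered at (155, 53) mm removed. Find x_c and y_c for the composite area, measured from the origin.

x_c = 111.30 mm, y_c = 55.63 mm

plate: A = 230 × 110 = 25300.00, centroid at (115.00, 55.00).
hole 1: A = −(36 × 39) = -1404.00, centroid at (90.00, 49.50).
hole 2: A = −π·30² = -2827.43, centroid at (155.00, 53.00).
ΣA = 21068.57 mm²
ΣAx_c = (25300.00)(115.00) + (-1404.00)(90.00) + (-2827.43)(155.00) = 2344887.82 mm³
ΣAy_c = (25300.00)(55.00) + (-1404.00)(49.50) + (-2827.43)(53.00) = 1172148.03 mm³
x_c = 2344887.82 / 21068.57 = 111.30 mm
y_c = 1172148.03 / 21068.57 = 55.63 mm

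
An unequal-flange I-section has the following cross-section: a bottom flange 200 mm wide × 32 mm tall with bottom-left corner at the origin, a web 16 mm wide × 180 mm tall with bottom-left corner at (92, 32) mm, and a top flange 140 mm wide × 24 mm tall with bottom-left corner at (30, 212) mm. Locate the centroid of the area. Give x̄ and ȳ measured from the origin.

Part | A | x̄ᵢ | ȳᵢ | A·x̄ᵢ | A·ȳᵢ
bottom flange | 6400.00 | 100.00 | 16.00 | 640000.00 | 102400.00
web | 2880.00 | 100.00 | 122.00 | 288000.00 | 351360.00
top flange | 3360.00 | 100.00 | 224.00 | 336000.00 | 752640.00
Σ | 12640.00 |  |  | 1264000.00 | 1206400.00
x̄ = 1264000.00 / 12640.00 = 100.00 mm
ȳ = 1206400.00 / 12640.00 = 95.44 mm

x̄ = 100.00 mm, ȳ = 95.44 mm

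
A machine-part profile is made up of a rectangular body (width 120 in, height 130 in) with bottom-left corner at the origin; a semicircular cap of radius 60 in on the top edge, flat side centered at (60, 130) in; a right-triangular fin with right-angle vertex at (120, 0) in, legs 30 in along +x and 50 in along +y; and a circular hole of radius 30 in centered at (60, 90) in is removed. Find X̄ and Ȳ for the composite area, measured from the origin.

X̄ = 62.74 in, Ȳ = 86.10 in

Part | A | x̄ᵢ | ȳᵢ | A·x̄ᵢ | A·ȳᵢ
rectangular body | 15600.00 | 60.00 | 65.00 | 936000.00 | 1014000.00
semicircular top | 5654.87 | 60.00 | 155.46 | 339292.01 | 879132.68
triangular fin | 750.00 | 130.00 | 16.67 | 97500.00 | 12500.00
hole | -2827.43 | 60.00 | 90.00 | -169646.00 | -254469.00
Σ | 19177.43 |  |  | 1203146.00 | 1651163.68
X̄ = 1203146.00 / 19177.43 = 62.74 in
Ȳ = 1651163.68 / 19177.43 = 86.10 in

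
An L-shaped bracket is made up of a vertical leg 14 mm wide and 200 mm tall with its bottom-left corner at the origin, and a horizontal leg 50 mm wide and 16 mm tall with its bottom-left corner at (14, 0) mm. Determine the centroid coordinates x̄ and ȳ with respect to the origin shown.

Part | A | x̄ᵢ | ȳᵢ | A·x̄ᵢ | A·ȳᵢ
vertical leg | 2800.00 | 7.00 | 100.00 | 19600.00 | 280000.00
horizontal leg | 800.00 | 39.00 | 8.00 | 31200.00 | 6400.00
Σ | 3600.00 |  |  | 50800.00 | 286400.00
x̄ = 50800.00 / 3600.00 = 14.11 mm
ȳ = 286400.00 / 3600.00 = 79.56 mm

x̄ = 14.11 mm, ȳ = 79.56 mm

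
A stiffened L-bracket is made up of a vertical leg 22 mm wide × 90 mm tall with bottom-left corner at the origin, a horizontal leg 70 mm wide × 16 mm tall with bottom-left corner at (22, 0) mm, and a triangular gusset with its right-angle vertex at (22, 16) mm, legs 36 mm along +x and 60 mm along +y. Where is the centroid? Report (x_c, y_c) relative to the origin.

x_c = 29.27 mm, y_c = 32.76 mm

vertical leg: A = 22 × 90 = 1980.00, centroid at (11.00, 45.00).
horizontal leg: A = 70 × 16 = 1120.00, centroid at (57.00, 8.00).
gusset: A = ½·36·60 = 1080.00, centroid at (34.00, 36.00).
ΣA = 4180.00 mm², ΣAx_c = 122340.00 mm³, ΣAy_c = 136940.00 mm³.
x_c = 122340.00/4180.00 = 29.27 mm; y_c = 136940.00/4180.00 = 32.76 mm.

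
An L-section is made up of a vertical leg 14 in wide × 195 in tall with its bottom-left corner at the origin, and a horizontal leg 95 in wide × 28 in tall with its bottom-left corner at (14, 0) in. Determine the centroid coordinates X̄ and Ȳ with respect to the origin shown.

X̄ = 33.90 in, Ȳ = 56.29 in

vertical leg: A = 14 × 195 = 2730.00, centroid at (7.00, 97.50).
horizontal leg: A = 95 × 28 = 2660.00, centroid at (61.50, 14.00).
ΣA = 5390.00 in²
ΣAX̄ = (2730.00)(7.00) + (2660.00)(61.50) = 182700.00 in³
ΣAȲ = (2730.00)(97.50) + (2660.00)(14.00) = 303415.00 in³
X̄ = 182700.00 / 5390.00 = 33.90 in
Ȳ = 303415.00 / 5390.00 = 56.29 in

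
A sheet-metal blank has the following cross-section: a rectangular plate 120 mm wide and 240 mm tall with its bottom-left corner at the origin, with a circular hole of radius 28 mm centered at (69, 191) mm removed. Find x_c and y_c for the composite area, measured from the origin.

Part | A | x̄ᵢ | ȳᵢ | A·x̄ᵢ | A·ȳᵢ
plate | 28800.00 | 60.00 | 120.00 | 1728000.00 | 3456000.00
hole | -2463.01 | 69.00 | 191.00 | -169947.60 | -470434.65
Σ | 26336.99 |  |  | 1558052.40 | 2985565.35
x_c = 1558052.40 / 26336.99 = 59.16 mm
y_c = 2985565.35 / 26336.99 = 113.36 mm

x_c = 59.16 mm, y_c = 113.36 mm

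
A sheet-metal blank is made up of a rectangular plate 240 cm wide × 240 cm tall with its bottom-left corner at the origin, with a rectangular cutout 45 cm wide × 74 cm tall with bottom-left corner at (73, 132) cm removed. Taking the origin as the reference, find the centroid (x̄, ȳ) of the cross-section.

plate: A = 240 × 240 = 57600.00, centroid at (120.00, 120.00).
hole: A = −(45 × 74) = -3330.00, centroid at (95.50, 169.00).
ΣA = 54270.00 cm², ΣAx̄ = 6593985.00 cm³, ΣAȳ = 6349230.00 cm³.
x̄ = 6593985.00/54270.00 = 121.50 cm; ȳ = 6349230.00/54270.00 = 116.99 cm.

x̄ = 121.50 cm, ȳ = 116.99 cm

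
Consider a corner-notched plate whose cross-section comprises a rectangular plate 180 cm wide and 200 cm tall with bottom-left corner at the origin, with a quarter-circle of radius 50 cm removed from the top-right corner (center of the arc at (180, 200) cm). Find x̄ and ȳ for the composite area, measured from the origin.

plate: A = 180 × 200 = 36000.00, centroid at (90.00, 100.00).
removed quarter-circle: A = −¼π·50² = -1963.50, centroid at (158.78, 178.78).
ΣA = 34036.50 cm², ΣAx̄ = 2928237.49 cm³, ΣAȳ = 3248967.58 cm³.
x̄ = 2928237.49/34036.50 = 86.03 cm; ȳ = 3248967.58/34036.50 = 95.46 cm.

x̄ = 86.03 cm, ȳ = 95.46 cm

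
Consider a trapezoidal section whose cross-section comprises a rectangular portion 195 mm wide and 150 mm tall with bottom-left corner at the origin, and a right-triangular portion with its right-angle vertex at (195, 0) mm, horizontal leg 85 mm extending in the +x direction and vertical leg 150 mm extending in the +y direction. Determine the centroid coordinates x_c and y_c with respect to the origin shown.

Part | A | x̄ᵢ | ȳᵢ | A·x̄ᵢ | A·ȳᵢ
rectangular portion | 29250.00 | 97.50 | 75.00 | 2851875.00 | 2193750.00
triangular portion | 6375.00 | 223.33 | 50.00 | 1423750.00 | 318750.00
Σ | 35625.00 |  |  | 4275625.00 | 2512500.00
x_c = 4275625.00 / 35625.00 = 120.02 mm
y_c = 2512500.00 / 35625.00 = 70.53 mm

x_c = 120.02 mm, y_c = 70.53 mm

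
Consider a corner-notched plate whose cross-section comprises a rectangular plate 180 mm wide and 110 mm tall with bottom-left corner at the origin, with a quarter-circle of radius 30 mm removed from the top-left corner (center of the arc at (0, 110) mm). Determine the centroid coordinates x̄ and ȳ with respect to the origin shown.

x̄ = 92.86 mm, ȳ = 53.44 mm

plate: A = 180 × 110 = 19800.00, centroid at (90.00, 55.00).
removed quarter-circle: A = −¼π·30² = -706.86, centroid at (12.73, 97.27).
ΣA = 19093.14 mm², ΣAx̄ = 1773000.00 mm³, ΣAȳ = 1020245.58 mm³.
x̄ = 1773000.00/19093.14 = 92.86 mm; ȳ = 1020245.58/19093.14 = 53.44 mm.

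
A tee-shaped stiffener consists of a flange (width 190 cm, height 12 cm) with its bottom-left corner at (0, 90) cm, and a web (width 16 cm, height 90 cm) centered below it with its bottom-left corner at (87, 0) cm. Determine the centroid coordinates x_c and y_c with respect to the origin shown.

x_c = 95.00 cm, y_c = 76.26 cm

web: A = 16 × 90 = 1440.00, centroid at (95.00, 45.00).
flange: A = 190 × 12 = 2280.00, centroid at (95.00, 96.00).
ΣA = 3720.00 cm²
ΣAx_c = (1440.00)(95.00) + (2280.00)(95.00) = 353400.00 cm³
ΣAy_c = (1440.00)(45.00) + (2280.00)(96.00) = 283680.00 cm³
x_c = 353400.00 / 3720.00 = 95.00 cm
y_c = 283680.00 / 3720.00 = 76.26 cm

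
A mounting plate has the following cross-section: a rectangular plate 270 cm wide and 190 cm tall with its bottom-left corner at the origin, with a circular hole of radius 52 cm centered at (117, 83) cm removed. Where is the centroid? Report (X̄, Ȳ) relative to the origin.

X̄ = 138.57 cm, Ȳ = 97.38 cm

Part | A | x̄ᵢ | ȳᵢ | A·x̄ᵢ | A·ȳᵢ
plate | 51300.00 | 135.00 | 95.00 | 6925500.00 | 4873500.00
hole | -8494.87 | 117.00 | 83.00 | -993899.38 | -705073.92
Σ | 42805.13 |  |  | 5931600.62 | 4168426.08
X̄ = 5931600.62 / 42805.13 = 138.57 cm
Ȳ = 4168426.08 / 42805.13 = 97.38 cm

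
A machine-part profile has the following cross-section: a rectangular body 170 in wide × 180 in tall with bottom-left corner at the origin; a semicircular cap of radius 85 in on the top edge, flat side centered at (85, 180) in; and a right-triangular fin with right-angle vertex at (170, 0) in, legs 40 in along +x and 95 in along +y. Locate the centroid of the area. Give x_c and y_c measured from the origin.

rectangular body: A = 170 × 180 = 30600.00, centroid at (85.00, 90.00).
semicircular top: A = ½π·85² = 11349.00, centroid at (85.00, 216.08).
triangular fin: A = ½·40·95 = 1900.00, centroid at (183.33, 31.67).
ΣA = 43849.00 in², ΣAx_c = 3913998.63 in³, ΣAy_c = 5266403.96 in³.
x_c = 3913998.63/43849.00 = 89.26 in; y_c = 5266403.96/43849.00 = 120.10 in.

x_c = 89.26 in, y_c = 120.10 in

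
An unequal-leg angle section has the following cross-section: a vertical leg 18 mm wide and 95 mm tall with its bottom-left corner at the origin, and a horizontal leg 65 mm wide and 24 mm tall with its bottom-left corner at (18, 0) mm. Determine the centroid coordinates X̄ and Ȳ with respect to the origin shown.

X̄ = 28.80 mm, Ȳ = 30.56 mm

vertical leg: A = 18 × 95 = 1710.00, centroid at (9.00, 47.50).
horizontal leg: A = 65 × 24 = 1560.00, centroid at (50.50, 12.00).
ΣA = 3270.00 mm²
ΣAX̄ = (1710.00)(9.00) + (1560.00)(50.50) = 94170.00 mm³
ΣAȲ = (1710.00)(47.50) + (1560.00)(12.00) = 99945.00 mm³
X̄ = 94170.00 / 3270.00 = 28.80 mm
Ȳ = 99945.00 / 3270.00 = 30.56 mm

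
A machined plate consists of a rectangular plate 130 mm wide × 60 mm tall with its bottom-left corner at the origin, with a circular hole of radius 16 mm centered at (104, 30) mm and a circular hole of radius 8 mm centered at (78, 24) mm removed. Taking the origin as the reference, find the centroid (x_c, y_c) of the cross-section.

x_c = 60.00 mm, y_c = 30.18 mm

plate: A = 130 × 60 = 7800.00, centroid at (65.00, 30.00).
hole 1: A = −π·16² = -804.25, centroid at (104.00, 30.00).
hole 2: A = −π·8² = -201.06, centroid at (78.00, 24.00).
ΣA = 6794.69 mm², ΣAx_c = 407675.41 mm³, ΣAy_c = 205047.08 mm³.
x_c = 407675.41/6794.69 = 60.00 mm; y_c = 205047.08/6794.69 = 30.18 mm.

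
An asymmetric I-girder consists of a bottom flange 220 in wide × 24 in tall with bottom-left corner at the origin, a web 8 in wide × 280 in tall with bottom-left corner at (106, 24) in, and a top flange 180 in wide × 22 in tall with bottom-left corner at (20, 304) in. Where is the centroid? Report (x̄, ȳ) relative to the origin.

x̄ = 110.00 in, ȳ = 146.18 in

Part | A | x̄ᵢ | ȳᵢ | A·x̄ᵢ | A·ȳᵢ
bottom flange | 5280.00 | 110.00 | 12.00 | 580800.00 | 63360.00
web | 2240.00 | 110.00 | 164.00 | 246400.00 | 367360.00
top flange | 3960.00 | 110.00 | 315.00 | 435600.00 | 1247400.00
Σ | 11480.00 |  |  | 1262800.00 | 1678120.00
x̄ = 1262800.00 / 11480.00 = 110.00 in
ȳ = 1678120.00 / 11480.00 = 146.18 in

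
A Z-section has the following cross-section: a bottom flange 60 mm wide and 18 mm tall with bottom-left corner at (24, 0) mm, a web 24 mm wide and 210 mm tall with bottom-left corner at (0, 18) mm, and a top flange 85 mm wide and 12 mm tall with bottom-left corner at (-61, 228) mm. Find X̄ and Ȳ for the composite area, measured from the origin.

bottom flange: A = 60 × 18 = 1080.00, centroid at (54.00, 9.00).
web: A = 24 × 210 = 5040.00, centroid at (12.00, 123.00).
top flange: A = 85 × 12 = 1020.00, centroid at (-18.50, 234.00).
ΣA = 7140.00 mm², ΣAX̄ = 99930.00 mm³, ΣAȲ = 868320.00 mm³.
X̄ = 99930.00/7140.00 = 14.00 mm; Ȳ = 868320.00/7140.00 = 121.61 mm.

X̄ = 14.00 mm, Ȳ = 121.61 mm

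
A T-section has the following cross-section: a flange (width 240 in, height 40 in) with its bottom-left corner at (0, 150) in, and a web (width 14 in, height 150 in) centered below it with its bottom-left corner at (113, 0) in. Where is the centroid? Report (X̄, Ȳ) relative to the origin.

X̄ = 120.00 in, Ȳ = 152.95 in

web: A = 14 × 150 = 2100.00, centroid at (120.00, 75.00).
flange: A = 240 × 40 = 9600.00, centroid at (120.00, 170.00).
ΣA = 11700.00 in², ΣAX̄ = 1404000.00 in³, ΣAȲ = 1789500.00 in³.
X̄ = 1404000.00/11700.00 = 120.00 in; Ȳ = 1789500.00/11700.00 = 152.95 in.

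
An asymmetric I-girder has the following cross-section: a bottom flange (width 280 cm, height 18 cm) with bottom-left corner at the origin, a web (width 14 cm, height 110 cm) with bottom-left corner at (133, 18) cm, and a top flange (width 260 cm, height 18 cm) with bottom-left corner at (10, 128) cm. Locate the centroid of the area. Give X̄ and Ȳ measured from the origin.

X̄ = 140.00 cm, Ȳ = 70.95 cm

bottom flange: A = 280 × 18 = 5040.00, centroid at (140.00, 9.00).
web: A = 14 × 110 = 1540.00, centroid at (140.00, 73.00).
top flange: A = 260 × 18 = 4680.00, centroid at (140.00, 137.00).
ΣA = 11260.00 cm², ΣAX̄ = 1576400.00 cm³, ΣAȲ = 798940.00 cm³.
X̄ = 1576400.00/11260.00 = 140.00 cm; Ȳ = 798940.00/11260.00 = 70.95 cm.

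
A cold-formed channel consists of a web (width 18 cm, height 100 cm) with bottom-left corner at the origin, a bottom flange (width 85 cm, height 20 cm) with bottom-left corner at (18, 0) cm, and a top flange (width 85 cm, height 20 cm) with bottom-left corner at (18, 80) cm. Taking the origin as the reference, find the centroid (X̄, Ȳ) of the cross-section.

Part | A | x̄ᵢ | ȳᵢ | A·x̄ᵢ | A·ȳᵢ
web | 1800.00 | 9.00 | 50.00 | 16200.00 | 90000.00
bottom flange | 1700.00 | 60.50 | 10.00 | 102850.00 | 17000.00
top flange | 1700.00 | 60.50 | 90.00 | 102850.00 | 153000.00
Σ | 5200.00 |  |  | 221900.00 | 260000.00
X̄ = 221900.00 / 5200.00 = 42.67 cm
Ȳ = 260000.00 / 5200.00 = 50.00 cm

X̄ = 42.67 cm, Ȳ = 50.00 cm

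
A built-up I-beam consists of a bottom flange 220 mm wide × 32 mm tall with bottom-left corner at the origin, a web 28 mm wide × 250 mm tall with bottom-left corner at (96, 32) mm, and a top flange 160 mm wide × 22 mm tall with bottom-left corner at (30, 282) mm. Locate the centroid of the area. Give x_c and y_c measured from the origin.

Part | A | x̄ᵢ | ȳᵢ | A·x̄ᵢ | A·ȳᵢ
bottom flange | 7040.00 | 110.00 | 16.00 | 774400.00 | 112640.00
web | 7000.00 | 110.00 | 157.00 | 770000.00 | 1099000.00
top flange | 3520.00 | 110.00 | 293.00 | 387200.00 | 1031360.00
Σ | 17560.00 |  |  | 1931600.00 | 2243000.00
x_c = 1931600.00 / 17560.00 = 110.00 mm
y_c = 2243000.00 / 17560.00 = 127.73 mm

x_c = 110.00 mm, y_c = 127.73 mm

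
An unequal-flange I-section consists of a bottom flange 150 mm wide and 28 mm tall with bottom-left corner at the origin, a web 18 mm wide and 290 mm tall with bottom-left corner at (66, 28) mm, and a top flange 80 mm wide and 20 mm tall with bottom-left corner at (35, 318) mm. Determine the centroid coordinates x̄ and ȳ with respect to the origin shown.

Part | A | x̄ᵢ | ȳᵢ | A·x̄ᵢ | A·ȳᵢ
bottom flange | 4200.00 | 75.00 | 14.00 | 315000.00 | 58800.00
web | 5220.00 | 75.00 | 173.00 | 391500.00 | 903060.00
top flange | 1600.00 | 75.00 | 328.00 | 120000.00 | 524800.00
Σ | 11020.00 |  |  | 826500.00 | 1486660.00
x̄ = 826500.00 / 11020.00 = 75.00 mm
ȳ = 1486660.00 / 11020.00 = 134.91 mm

x̄ = 75.00 mm, ȳ = 134.91 mm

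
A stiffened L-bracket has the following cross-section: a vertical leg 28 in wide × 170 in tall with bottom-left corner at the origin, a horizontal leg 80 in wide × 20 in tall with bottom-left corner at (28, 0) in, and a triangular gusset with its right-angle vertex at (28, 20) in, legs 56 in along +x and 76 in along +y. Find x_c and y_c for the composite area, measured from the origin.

x_c = 32.37 in, y_c = 60.92 in

Part | A | x̄ᵢ | ȳᵢ | A·x̄ᵢ | A·ȳᵢ
vertical leg | 4760.00 | 14.00 | 85.00 | 66640.00 | 404600.00
horizontal leg | 1600.00 | 68.00 | 10.00 | 108800.00 | 16000.00
gusset | 2128.00 | 46.67 | 45.33 | 99306.67 | 96469.33
Σ | 8488.00 |  |  | 274746.67 | 517069.33
x_c = 274746.67 / 8488.00 = 32.37 in
y_c = 517069.33 / 8488.00 = 60.92 in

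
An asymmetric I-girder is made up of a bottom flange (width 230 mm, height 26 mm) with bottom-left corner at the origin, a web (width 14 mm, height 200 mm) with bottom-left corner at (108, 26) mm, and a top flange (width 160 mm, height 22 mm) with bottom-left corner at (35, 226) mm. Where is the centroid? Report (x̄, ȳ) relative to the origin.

x̄ = 115.00 mm, ȳ = 102.83 mm

Part | A | x̄ᵢ | ȳᵢ | A·x̄ᵢ | A·ȳᵢ
bottom flange | 5980.00 | 115.00 | 13.00 | 687700.00 | 77740.00
web | 2800.00 | 115.00 | 126.00 | 322000.00 | 352800.00
top flange | 3520.00 | 115.00 | 237.00 | 404800.00 | 834240.00
Σ | 12300.00 |  |  | 1414500.00 | 1264780.00
x̄ = 1414500.00 / 12300.00 = 115.00 mm
ȳ = 1264780.00 / 12300.00 = 102.83 mm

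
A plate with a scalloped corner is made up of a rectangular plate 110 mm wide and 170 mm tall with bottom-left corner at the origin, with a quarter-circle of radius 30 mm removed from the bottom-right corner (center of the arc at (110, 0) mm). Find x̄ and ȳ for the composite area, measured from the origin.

Part | A | x̄ᵢ | ȳᵢ | A·x̄ᵢ | A·ȳᵢ
plate | 18700.00 | 55.00 | 85.00 | 1028500.00 | 1589500.00
removed quarter-circle | -706.86 | 97.27 | 12.73 | -68754.42 | -9000.00
Σ | 17993.14 |  |  | 959745.58 | 1580500.00
x̄ = 959745.58 / 17993.14 = 53.34 mm
ȳ = 1580500.00 / 17993.14 = 87.84 mm

x̄ = 53.34 mm, ȳ = 87.84 mm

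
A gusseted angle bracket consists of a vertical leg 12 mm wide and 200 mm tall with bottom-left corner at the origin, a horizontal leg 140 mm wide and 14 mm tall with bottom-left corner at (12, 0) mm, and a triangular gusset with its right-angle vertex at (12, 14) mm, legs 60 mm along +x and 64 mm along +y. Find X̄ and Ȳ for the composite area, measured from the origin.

vertical leg: A = 12 × 200 = 2400.00, centroid at (6.00, 100.00).
horizontal leg: A = 140 × 14 = 1960.00, centroid at (82.00, 7.00).
gusset: A = ½·60·64 = 1920.00, centroid at (32.00, 35.33).
ΣA = 6280.00 mm², ΣAX̄ = 236560.00 mm³, ΣAȲ = 321560.00 mm³.
X̄ = 236560.00/6280.00 = 37.67 mm; Ȳ = 321560.00/6280.00 = 51.20 mm.

X̄ = 37.67 mm, Ȳ = 51.20 mm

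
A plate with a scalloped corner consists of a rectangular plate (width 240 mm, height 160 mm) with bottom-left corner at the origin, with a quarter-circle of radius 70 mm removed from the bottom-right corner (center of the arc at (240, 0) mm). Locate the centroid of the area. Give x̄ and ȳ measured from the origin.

plate: A = 240 × 160 = 38400.00, centroid at (120.00, 80.00).
removed quarter-circle: A = −¼π·70² = -3848.45, centroid at (210.29, 29.71).
ΣA = 34551.55 mm²
ΣAx̄ = (38400.00)(120.00) + (-3848.45)(210.29) = 3798705.09 mm³
ΣAȳ = (38400.00)(80.00) + (-3848.45)(29.71) = 2957666.67 mm³
x̄ = 3798705.09 / 34551.55 = 109.94 mm
ȳ = 2957666.67 / 34551.55 = 85.60 mm

x̄ = 109.94 mm, ȳ = 85.60 mm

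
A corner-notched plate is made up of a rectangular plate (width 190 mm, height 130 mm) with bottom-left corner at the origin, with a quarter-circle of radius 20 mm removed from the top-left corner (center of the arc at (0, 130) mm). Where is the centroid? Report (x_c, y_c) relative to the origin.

plate: A = 190 × 130 = 24700.00, centroid at (95.00, 65.00).
removed quarter-circle: A = −¼π·20² = -314.16, centroid at (8.49, 121.51).
ΣA = 24385.84 mm²
ΣAx_c = (24700.00)(95.00) + (-314.16)(8.49) = 2343833.33 mm³
ΣAy_c = (24700.00)(65.00) + (-314.16)(121.51) = 1567325.96 mm³
x_c = 2343833.33 / 24385.84 = 96.11 mm
y_c = 1567325.96 / 24385.84 = 64.27 mm

x_c = 96.11 mm, y_c = 64.27 mm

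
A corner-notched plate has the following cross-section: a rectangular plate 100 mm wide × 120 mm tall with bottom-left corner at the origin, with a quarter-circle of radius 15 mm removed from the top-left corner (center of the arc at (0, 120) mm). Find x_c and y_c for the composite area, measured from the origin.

Part | A | x̄ᵢ | ȳᵢ | A·x̄ᵢ | A·ȳᵢ
plate | 12000.00 | 50.00 | 60.00 | 600000.00 | 720000.00
removed quarter-circle | -176.71 | 6.37 | 113.63 | -1125.00 | -20080.75
Σ | 11823.29 |  |  | 598875.00 | 699919.25
x_c = 598875.00 / 11823.29 = 50.65 mm
y_c = 699919.25 / 11823.29 = 59.20 mm

x_c = 50.65 mm, y_c = 59.20 mm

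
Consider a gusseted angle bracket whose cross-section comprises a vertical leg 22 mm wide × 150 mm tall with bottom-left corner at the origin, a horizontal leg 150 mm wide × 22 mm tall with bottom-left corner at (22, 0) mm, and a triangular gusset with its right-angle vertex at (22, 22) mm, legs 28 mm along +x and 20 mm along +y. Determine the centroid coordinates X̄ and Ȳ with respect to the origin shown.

vertical leg: A = 22 × 150 = 3300.00, centroid at (11.00, 75.00).
horizontal leg: A = 150 × 22 = 3300.00, centroid at (97.00, 11.00).
gusset: A = ½·28·20 = 280.00, centroid at (31.33, 28.67).
ΣA = 6880.00 mm², ΣAX̄ = 365173.33 mm³, ΣAȲ = 291826.67 mm³.
X̄ = 365173.33/6880.00 = 53.08 mm; Ȳ = 291826.67/6880.00 = 42.42 mm.

X̄ = 53.08 mm, Ȳ = 42.42 mm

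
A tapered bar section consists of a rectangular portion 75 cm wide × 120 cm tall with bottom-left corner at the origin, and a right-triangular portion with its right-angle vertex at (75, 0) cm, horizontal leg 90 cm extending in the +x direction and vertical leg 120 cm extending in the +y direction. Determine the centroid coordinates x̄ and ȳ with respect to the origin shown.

Part | A | x̄ᵢ | ȳᵢ | A·x̄ᵢ | A·ȳᵢ
rectangular portion | 9000.00 | 37.50 | 60.00 | 337500.00 | 540000.00
triangular portion | 5400.00 | 105.00 | 40.00 | 567000.00 | 216000.00
Σ | 14400.00 |  |  | 904500.00 | 756000.00
x̄ = 904500.00 / 14400.00 = 62.81 cm
ȳ = 756000.00 / 14400.00 = 52.50 cm

x̄ = 62.81 cm, ȳ = 52.50 cm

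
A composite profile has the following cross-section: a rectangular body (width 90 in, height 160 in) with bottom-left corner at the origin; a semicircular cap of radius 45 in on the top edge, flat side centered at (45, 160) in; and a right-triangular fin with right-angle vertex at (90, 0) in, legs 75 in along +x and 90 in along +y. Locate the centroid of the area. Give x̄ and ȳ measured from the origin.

x̄ = 56.27 in, ȳ = 86.99 in

rectangular body: A = 90 × 160 = 14400.00, centroid at (45.00, 80.00).
semicircular top: A = ½π·45² = 3180.86, centroid at (45.00, 179.10).
triangular fin: A = ½·75·90 = 3375.00, centroid at (115.00, 30.00).
ΣA = 20955.86 in²
ΣAx̄ = (14400.00)(45.00) + (3180.86)(45.00) + (3375.00)(115.00) = 1179263.82 in³
ΣAȳ = (14400.00)(80.00) + (3180.86)(179.10) + (3375.00)(30.00) = 1822938.01 in³
x̄ = 1179263.82 / 20955.86 = 56.27 in
ȳ = 1822938.01 / 20955.86 = 86.99 in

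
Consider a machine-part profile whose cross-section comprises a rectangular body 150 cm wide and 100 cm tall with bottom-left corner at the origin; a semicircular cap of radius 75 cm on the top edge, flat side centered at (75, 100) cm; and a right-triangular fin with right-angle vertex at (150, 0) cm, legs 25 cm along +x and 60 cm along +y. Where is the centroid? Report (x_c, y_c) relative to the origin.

Part | A | x̄ᵢ | ȳᵢ | A·x̄ᵢ | A·ȳᵢ
rectangular body | 15000.00 | 75.00 | 50.00 | 1125000.00 | 750000.00
semicircular top | 8835.73 | 75.00 | 131.83 | 662679.70 | 1164822.93
triangular fin | 750.00 | 158.33 | 20.00 | 118750.00 | 15000.00
Σ | 24585.73 |  |  | 1906429.70 | 1929822.93
x_c = 1906429.70 / 24585.73 = 77.54 cm
y_c = 1929822.93 / 24585.73 = 78.49 cm

x_c = 77.54 cm, y_c = 78.49 cm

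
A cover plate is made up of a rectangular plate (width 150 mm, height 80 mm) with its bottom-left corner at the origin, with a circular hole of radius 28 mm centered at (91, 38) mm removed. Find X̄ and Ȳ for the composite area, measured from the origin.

Part | A | x̄ᵢ | ȳᵢ | A·x̄ᵢ | A·ȳᵢ
plate | 12000.00 | 75.00 | 40.00 | 900000.00 | 480000.00
hole | -2463.01 | 91.00 | 38.00 | -224133.79 | -93594.33
Σ | 9536.99 |  |  | 675866.21 | 386405.67
X̄ = 675866.21 / 9536.99 = 70.87 mm
Ȳ = 386405.67 / 9536.99 = 40.52 mm

X̄ = 70.87 mm, Ȳ = 40.52 mm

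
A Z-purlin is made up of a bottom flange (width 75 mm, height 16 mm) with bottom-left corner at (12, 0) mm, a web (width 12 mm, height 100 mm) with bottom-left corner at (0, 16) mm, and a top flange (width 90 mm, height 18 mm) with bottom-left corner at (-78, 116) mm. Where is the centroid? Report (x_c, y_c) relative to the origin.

Part | A | x̄ᵢ | ȳᵢ | A·x̄ᵢ | A·ȳᵢ
bottom flange | 1200.00 | 49.50 | 8.00 | 59400.00 | 9600.00
web | 1200.00 | 6.00 | 66.00 | 7200.00 | 79200.00
top flange | 1620.00 | -33.00 | 125.00 | -53460.00 | 202500.00
Σ | 4020.00 |  |  | 13140.00 | 291300.00
x_c = 13140.00 / 4020.00 = 3.27 mm
y_c = 291300.00 / 4020.00 = 72.46 mm

x_c = 3.27 mm, y_c = 72.46 mm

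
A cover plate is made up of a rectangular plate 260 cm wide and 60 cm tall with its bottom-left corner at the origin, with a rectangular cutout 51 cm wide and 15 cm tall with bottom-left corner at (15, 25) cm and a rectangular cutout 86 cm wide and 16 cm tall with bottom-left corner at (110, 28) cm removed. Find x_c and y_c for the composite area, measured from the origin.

plate: A = 260 × 60 = 15600.00, centroid at (130.00, 30.00).
hole 1: A = −(51 × 15) = -765.00, centroid at (40.50, 32.50).
hole 2: A = −(86 × 16) = -1376.00, centroid at (153.00, 36.00).
ΣA = 13459.00 cm², ΣAx_c = 1786489.50 cm³, ΣAy_c = 393601.50 cm³.
x_c = 1786489.50/13459.00 = 132.74 cm; y_c = 393601.50/13459.00 = 29.24 cm.

x_c = 132.74 cm, y_c = 29.24 cm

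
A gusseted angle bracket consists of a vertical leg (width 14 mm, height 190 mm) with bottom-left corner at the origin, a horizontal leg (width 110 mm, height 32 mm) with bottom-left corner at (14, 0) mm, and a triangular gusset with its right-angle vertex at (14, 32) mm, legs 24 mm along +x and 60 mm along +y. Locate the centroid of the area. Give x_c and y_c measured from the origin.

x_c = 40.19 mm, y_c = 50.21 mm

vertical leg: A = 14 × 190 = 2660.00, centroid at (7.00, 95.00).
horizontal leg: A = 110 × 32 = 3520.00, centroid at (69.00, 16.00).
gusset: A = ½·24·60 = 720.00, centroid at (22.00, 52.00).
ΣA = 6900.00 mm²
ΣAx_c = (2660.00)(7.00) + (3520.00)(69.00) + (720.00)(22.00) = 277340.00 mm³
ΣAy_c = (2660.00)(95.00) + (3520.00)(16.00) + (720.00)(52.00) = 346460.00 mm³
x_c = 277340.00 / 6900.00 = 40.19 mm
y_c = 346460.00 / 6900.00 = 50.21 mm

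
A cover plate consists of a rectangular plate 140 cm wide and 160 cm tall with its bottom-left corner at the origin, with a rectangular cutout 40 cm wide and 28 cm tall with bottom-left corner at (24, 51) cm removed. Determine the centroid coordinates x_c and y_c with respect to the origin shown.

x_c = 71.37 cm, y_c = 80.79 cm

plate: A = 140 × 160 = 22400.00, centroid at (70.00, 80.00).
hole: A = −(40 × 28) = -1120.00, centroid at (44.00, 65.00).
ΣA = 21280.00 cm²
ΣAx_c = (22400.00)(70.00) + (-1120.00)(44.00) = 1518720.00 cm³
ΣAy_c = (22400.00)(80.00) + (-1120.00)(65.00) = 1719200.00 cm³
x_c = 1518720.00 / 21280.00 = 71.37 cm
y_c = 1719200.00 / 21280.00 = 80.79 cm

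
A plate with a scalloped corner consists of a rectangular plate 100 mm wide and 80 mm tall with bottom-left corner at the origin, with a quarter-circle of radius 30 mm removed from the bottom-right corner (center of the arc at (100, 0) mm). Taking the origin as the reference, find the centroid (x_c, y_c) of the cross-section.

x_c = 46.39 mm, y_c = 42.64 mm

plate: A = 100 × 80 = 8000.00, centroid at (50.00, 40.00).
removed quarter-circle: A = −¼π·30² = -706.86, centroid at (87.27, 12.73).
ΣA = 7293.14 mm²
ΣAx_c = (8000.00)(50.00) + (-706.86)(87.27) = 338314.17 mm³
ΣAy_c = (8000.00)(40.00) + (-706.86)(12.73) = 311000.00 mm³
x_c = 338314.17 / 7293.14 = 46.39 mm
y_c = 311000.00 / 7293.14 = 42.64 mm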